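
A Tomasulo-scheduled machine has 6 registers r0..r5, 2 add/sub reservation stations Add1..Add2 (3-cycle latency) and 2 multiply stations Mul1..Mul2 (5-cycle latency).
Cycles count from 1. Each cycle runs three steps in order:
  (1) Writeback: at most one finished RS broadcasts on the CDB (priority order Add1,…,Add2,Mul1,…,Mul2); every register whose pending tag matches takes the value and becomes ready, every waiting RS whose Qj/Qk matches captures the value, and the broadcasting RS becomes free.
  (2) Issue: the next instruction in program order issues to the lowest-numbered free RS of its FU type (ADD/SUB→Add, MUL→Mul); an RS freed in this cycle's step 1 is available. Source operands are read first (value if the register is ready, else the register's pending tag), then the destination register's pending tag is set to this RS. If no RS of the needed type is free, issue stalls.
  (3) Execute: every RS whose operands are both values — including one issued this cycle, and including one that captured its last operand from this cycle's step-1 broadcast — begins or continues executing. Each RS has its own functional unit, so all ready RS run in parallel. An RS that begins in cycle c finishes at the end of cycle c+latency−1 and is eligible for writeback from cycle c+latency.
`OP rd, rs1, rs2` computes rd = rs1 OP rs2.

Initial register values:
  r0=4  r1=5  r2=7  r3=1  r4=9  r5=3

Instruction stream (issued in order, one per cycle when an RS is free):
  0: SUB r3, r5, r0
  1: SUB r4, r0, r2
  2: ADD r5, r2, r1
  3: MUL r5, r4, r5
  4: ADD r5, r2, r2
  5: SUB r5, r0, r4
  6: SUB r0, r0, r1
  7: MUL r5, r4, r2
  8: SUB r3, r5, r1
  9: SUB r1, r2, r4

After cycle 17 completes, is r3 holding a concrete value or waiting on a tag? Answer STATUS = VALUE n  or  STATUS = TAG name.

STATUS = TAG Add1

  c1: issue SUB r3<-Add1  regs: r0:4,r1:5,r2:7,r3:Add1,r4:9,r5:3
  c2: issue SUB r4<-Add2  regs: r0:4,r1:5,r2:7,r3:Add1,r4:Add2,r5:3
  c3: stall  regs: r0:4,r1:5,r2:7,r3:Add1,r4:Add2,r5:3
  c4: CDB Add1=-1; issue ADD r5<-Add1  regs: r0:4,r1:5,r2:7,r3:-1,r4:Add2,r5:Add1
  c5: CDB Add2=-3; issue MUL r5<-Mul1  regs: r0:4,r1:5,r2:7,r3:-1,r4:-3,r5:Mul1
  c6: issue ADD r5<-Add2  regs: r0:4,r1:5,r2:7,r3:-1,r4:-3,r5:Add2
  c7: CDB Add1=12; issue SUB r5<-Add1  regs: r0:4,r1:5,r2:7,r3:-1,r4:-3,r5:Add1
  c8: stall  regs: r0:4,r1:5,r2:7,r3:-1,r4:-3,r5:Add1
  c9: CDB Add2=14; issue SUB r0<-Add2  regs: r0:Add2,r1:5,r2:7,r3:-1,r4:-3,r5:Add1
  c10: CDB Add1=7; issue MUL r5<-Mul2  regs: r0:Add2,r1:5,r2:7,r3:-1,r4:-3,r5:Mul2
  c11: issue SUB r3<-Add1  regs: r0:Add2,r1:5,r2:7,r3:Add1,r4:-3,r5:Mul2
  c12: CDB Add2=-1; issue SUB r1<-Add2  regs: r0:-1,r1:Add2,r2:7,r3:Add1,r4:-3,r5:Mul2
  c13: CDB Mul1=-36  regs: r0:-1,r1:Add2,r2:7,r3:Add1,r4:-3,r5:Mul2
  c14: -  regs: r0:-1,r1:Add2,r2:7,r3:Add1,r4:-3,r5:Mul2
  c15: CDB Add2=10  regs: r0:-1,r1:10,r2:7,r3:Add1,r4:-3,r5:Mul2
  c16: CDB Mul2=-21  regs: r0:-1,r1:10,r2:7,r3:Add1,r4:-3,r5:-21
  c17: -  regs: r0:-1,r1:10,r2:7,r3:Add1,r4:-3,r5:-21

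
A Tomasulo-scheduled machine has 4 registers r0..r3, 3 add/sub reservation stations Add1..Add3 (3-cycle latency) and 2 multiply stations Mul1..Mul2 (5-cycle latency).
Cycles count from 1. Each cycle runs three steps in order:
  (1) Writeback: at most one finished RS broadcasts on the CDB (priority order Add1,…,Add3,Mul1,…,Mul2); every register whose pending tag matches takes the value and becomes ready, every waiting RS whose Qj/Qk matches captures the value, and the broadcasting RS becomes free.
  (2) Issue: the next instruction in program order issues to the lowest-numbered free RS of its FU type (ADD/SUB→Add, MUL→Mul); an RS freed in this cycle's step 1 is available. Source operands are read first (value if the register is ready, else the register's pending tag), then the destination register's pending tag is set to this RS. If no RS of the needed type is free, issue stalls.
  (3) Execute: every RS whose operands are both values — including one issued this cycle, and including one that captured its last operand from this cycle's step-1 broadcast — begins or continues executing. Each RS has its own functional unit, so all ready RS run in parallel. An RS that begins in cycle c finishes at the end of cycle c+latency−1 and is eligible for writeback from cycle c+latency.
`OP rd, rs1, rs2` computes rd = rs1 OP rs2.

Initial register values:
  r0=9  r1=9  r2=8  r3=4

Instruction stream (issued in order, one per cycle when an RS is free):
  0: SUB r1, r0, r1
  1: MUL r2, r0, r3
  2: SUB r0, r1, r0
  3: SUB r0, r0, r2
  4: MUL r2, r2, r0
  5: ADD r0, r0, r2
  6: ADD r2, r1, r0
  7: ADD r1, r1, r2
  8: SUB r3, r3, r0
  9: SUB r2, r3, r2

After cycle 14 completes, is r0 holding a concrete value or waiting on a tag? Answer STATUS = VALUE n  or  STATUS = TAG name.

STATUS = TAG Add3

cycle 1: issue SUB r1<-Add1 // r0:9,r1:Add1,r2:8,r3:4
cycle 2: issue MUL r2<-Mul1 // r0:9,r1:Add1,r2:Mul1,r3:4
cycle 3: issue SUB r0<-Add2 // r0:Add2,r1:Add1,r2:Mul1,r3:4
cycle 4: CDB Add1=0; issue SUB r0<-Add1 // r0:Add1,r1:0,r2:Mul1,r3:4
cycle 5: issue MUL r2<-Mul2 // r0:Add1,r1:0,r2:Mul2,r3:4
cycle 6: issue ADD r0<-Add3 // r0:Add3,r1:0,r2:Mul2,r3:4
cycle 7: CDB Add2=-9; issue ADD r2<-Add2 // r0:Add3,r1:0,r2:Add2,r3:4
cycle 8: CDB Mul1=36; stall // r0:Add3,r1:0,r2:Add2,r3:4
cycle 9: stall // r0:Add3,r1:0,r2:Add2,r3:4
cycle 10: stall // r0:Add3,r1:0,r2:Add2,r3:4
cycle 11: CDB Add1=-45; issue ADD r1<-Add1 // r0:Add3,r1:Add1,r2:Add2,r3:4
cycle 12: stall // r0:Add3,r1:Add1,r2:Add2,r3:4
cycle 13: stall // r0:Add3,r1:Add1,r2:Add2,r3:4
cycle 14: stall // r0:Add3,r1:Add1,r2:Add2,r3:4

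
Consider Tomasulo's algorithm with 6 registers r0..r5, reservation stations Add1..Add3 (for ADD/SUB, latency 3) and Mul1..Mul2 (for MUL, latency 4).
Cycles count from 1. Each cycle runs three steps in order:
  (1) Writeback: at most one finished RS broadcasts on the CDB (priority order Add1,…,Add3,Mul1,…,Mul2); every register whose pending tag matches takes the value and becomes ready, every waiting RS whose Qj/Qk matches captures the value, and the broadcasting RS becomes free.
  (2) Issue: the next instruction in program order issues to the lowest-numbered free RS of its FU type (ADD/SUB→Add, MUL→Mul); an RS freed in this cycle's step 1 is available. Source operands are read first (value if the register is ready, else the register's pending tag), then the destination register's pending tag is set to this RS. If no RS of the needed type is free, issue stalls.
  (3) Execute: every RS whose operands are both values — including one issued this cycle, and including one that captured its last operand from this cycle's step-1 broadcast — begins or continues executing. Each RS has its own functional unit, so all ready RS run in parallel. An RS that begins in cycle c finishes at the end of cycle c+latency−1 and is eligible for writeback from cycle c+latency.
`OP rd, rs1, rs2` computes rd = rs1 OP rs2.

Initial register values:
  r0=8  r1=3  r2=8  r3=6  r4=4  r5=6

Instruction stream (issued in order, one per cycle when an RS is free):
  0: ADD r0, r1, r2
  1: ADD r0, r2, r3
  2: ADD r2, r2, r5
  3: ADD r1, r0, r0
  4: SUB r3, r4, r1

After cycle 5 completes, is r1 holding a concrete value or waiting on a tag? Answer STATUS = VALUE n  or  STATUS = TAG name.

STATUS = TAG Add1

cycle 1: issue ADD r0<-Add1 // r0:Add1,r1:3,r2:8,r3:6,r4:4,r5:6
cycle 2: issue ADD r0<-Add2 // r0:Add2,r1:3,r2:8,r3:6,r4:4,r5:6
cycle 3: issue ADD r2<-Add3 // r0:Add2,r1:3,r2:Add3,r3:6,r4:4,r5:6
cycle 4: CDB Add1=11; issue ADD r1<-Add1 // r0:Add2,r1:Add1,r2:Add3,r3:6,r4:4,r5:6
cycle 5: CDB Add2=14; issue SUB r3<-Add2 // r0:14,r1:Add1,r2:Add3,r3:Add2,r4:4,r5:6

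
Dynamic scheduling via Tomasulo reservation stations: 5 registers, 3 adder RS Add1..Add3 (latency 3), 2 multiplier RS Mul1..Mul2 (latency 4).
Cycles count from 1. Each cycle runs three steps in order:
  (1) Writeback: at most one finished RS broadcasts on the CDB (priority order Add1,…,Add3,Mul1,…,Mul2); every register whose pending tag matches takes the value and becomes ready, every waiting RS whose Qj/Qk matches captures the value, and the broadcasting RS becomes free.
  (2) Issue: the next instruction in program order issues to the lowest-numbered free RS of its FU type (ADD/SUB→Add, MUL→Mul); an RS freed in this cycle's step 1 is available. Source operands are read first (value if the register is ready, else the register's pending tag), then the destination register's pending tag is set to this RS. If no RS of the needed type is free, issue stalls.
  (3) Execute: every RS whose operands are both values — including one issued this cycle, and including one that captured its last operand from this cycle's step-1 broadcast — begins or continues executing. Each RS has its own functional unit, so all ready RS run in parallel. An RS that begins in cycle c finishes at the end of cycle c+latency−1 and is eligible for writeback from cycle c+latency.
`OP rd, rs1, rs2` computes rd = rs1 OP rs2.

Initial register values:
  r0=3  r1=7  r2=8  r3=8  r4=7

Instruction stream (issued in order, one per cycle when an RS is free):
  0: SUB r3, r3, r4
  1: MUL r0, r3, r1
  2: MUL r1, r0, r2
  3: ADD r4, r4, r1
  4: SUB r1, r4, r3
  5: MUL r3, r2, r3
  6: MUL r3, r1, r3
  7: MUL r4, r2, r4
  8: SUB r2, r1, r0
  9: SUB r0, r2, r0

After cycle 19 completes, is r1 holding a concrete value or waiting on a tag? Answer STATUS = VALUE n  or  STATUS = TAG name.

c1: issue SUB r3<-Add1 | r0:3,r1:7,r2:8,r3:Add1,r4:7
c2: issue MUL r0<-Mul1 | r0:Mul1,r1:7,r2:8,r3:Add1,r4:7
c3: issue MUL r1<-Mul2 | r0:Mul1,r1:Mul2,r2:8,r3:Add1,r4:7
c4: CDB Add1=1; issue ADD r4<-Add1 | r0:Mul1,r1:Mul2,r2:8,r3:1,r4:Add1
c5: issue SUB r1<-Add2 | r0:Mul1,r1:Add2,r2:8,r3:1,r4:Add1
c6: stall | r0:Mul1,r1:Add2,r2:8,r3:1,r4:Add1
c7: stall | r0:Mul1,r1:Add2,r2:8,r3:1,r4:Add1
c8: CDB Mul1=7; issue MUL r3<-Mul1 | r0:7,r1:Add2,r2:8,r3:Mul1,r4:Add1
c9: stall | r0:7,r1:Add2,r2:8,r3:Mul1,r4:Add1
c10: stall | r0:7,r1:Add2,r2:8,r3:Mul1,r4:Add1
c11: stall | r0:7,r1:Add2,r2:8,r3:Mul1,r4:Add1
c12: CDB Mul1=8; issue MUL r3<-Mul1 | r0:7,r1:Add2,r2:8,r3:Mul1,r4:Add1
c13: CDB Mul2=56; issue MUL r4<-Mul2 | r0:7,r1:Add2,r2:8,r3:Mul1,r4:Mul2
c14: issue SUB r2<-Add3 | r0:7,r1:Add2,r2:Add3,r3:Mul1,r4:Mul2
c15: stall | r0:7,r1:Add2,r2:Add3,r3:Mul1,r4:Mul2
c16: CDB Add1=63; issue SUB r0<-Add1 | r0:Add1,r1:Add2,r2:Add3,r3:Mul1,r4:Mul2
c17: - | r0:Add1,r1:Add2,r2:Add3,r3:Mul1,r4:Mul2
c18: - | r0:Add1,r1:Add2,r2:Add3,r3:Mul1,r4:Mul2
c19: CDB Add2=62 | r0:Add1,r1:62,r2:Add3,r3:Mul1,r4:Mul2

STATUS = VALUE 62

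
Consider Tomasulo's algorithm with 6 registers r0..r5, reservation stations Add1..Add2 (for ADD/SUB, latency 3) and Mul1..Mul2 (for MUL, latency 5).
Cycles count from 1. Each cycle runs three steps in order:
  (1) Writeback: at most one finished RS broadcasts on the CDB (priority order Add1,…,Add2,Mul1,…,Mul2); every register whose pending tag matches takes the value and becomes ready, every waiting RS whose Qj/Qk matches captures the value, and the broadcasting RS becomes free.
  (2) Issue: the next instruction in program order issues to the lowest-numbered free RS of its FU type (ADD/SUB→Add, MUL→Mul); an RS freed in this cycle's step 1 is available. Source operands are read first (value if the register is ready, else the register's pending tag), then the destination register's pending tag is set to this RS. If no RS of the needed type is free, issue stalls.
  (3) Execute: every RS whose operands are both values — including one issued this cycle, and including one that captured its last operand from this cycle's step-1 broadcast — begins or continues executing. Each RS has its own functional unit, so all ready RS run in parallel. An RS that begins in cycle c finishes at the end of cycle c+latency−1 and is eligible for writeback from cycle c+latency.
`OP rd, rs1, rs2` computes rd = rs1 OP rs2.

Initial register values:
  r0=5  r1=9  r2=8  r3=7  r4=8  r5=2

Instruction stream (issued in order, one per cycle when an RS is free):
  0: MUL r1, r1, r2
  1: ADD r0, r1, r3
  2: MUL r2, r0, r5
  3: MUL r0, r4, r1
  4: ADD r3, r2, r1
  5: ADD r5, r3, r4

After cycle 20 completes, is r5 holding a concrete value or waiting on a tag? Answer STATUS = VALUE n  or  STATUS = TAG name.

STATUS = VALUE 238

cycle 1: issue MUL r1<-Mul1 // r0:5,r1:Mul1,r2:8,r3:7,r4:8,r5:2
cycle 2: issue ADD r0<-Add1 // r0:Add1,r1:Mul1,r2:8,r3:7,r4:8,r5:2
cycle 3: issue MUL r2<-Mul2 // r0:Add1,r1:Mul1,r2:Mul2,r3:7,r4:8,r5:2
cycle 4: stall // r0:Add1,r1:Mul1,r2:Mul2,r3:7,r4:8,r5:2
cycle 5: stall // r0:Add1,r1:Mul1,r2:Mul2,r3:7,r4:8,r5:2
cycle 6: CDB Mul1=72; issue MUL r0<-Mul1 // r0:Mul1,r1:72,r2:Mul2,r3:7,r4:8,r5:2
cycle 7: issue ADD r3<-Add2 // r0:Mul1,r1:72,r2:Mul2,r3:Add2,r4:8,r5:2
cycle 8: stall // r0:Mul1,r1:72,r2:Mul2,r3:Add2,r4:8,r5:2
cycle 9: CDB Add1=79; issue ADD r5<-Add1 // r0:Mul1,r1:72,r2:Mul2,r3:Add2,r4:8,r5:Add1
cycle 10: - // r0:Mul1,r1:72,r2:Mul2,r3:Add2,r4:8,r5:Add1
cycle 11: CDB Mul1=576 // r0:576,r1:72,r2:Mul2,r3:Add2,r4:8,r5:Add1
cycle 12: - // r0:576,r1:72,r2:Mul2,r3:Add2,r4:8,r5:Add1
cycle 13: - // r0:576,r1:72,r2:Mul2,r3:Add2,r4:8,r5:Add1
cycle 14: CDB Mul2=158 // r0:576,r1:72,r2:158,r3:Add2,r4:8,r5:Add1
cycle 15: - // r0:576,r1:72,r2:158,r3:Add2,r4:8,r5:Add1
cycle 16: - // r0:576,r1:72,r2:158,r3:Add2,r4:8,r5:Add1
cycle 17: CDB Add2=230 // r0:576,r1:72,r2:158,r3:230,r4:8,r5:Add1
cycle 18: - // r0:576,r1:72,r2:158,r3:230,r4:8,r5:Add1
cycle 19: - // r0:576,r1:72,r2:158,r3:230,r4:8,r5:Add1
cycle 20: CDB Add1=238 // r0:576,r1:72,r2:158,r3:230,r4:8,r5:238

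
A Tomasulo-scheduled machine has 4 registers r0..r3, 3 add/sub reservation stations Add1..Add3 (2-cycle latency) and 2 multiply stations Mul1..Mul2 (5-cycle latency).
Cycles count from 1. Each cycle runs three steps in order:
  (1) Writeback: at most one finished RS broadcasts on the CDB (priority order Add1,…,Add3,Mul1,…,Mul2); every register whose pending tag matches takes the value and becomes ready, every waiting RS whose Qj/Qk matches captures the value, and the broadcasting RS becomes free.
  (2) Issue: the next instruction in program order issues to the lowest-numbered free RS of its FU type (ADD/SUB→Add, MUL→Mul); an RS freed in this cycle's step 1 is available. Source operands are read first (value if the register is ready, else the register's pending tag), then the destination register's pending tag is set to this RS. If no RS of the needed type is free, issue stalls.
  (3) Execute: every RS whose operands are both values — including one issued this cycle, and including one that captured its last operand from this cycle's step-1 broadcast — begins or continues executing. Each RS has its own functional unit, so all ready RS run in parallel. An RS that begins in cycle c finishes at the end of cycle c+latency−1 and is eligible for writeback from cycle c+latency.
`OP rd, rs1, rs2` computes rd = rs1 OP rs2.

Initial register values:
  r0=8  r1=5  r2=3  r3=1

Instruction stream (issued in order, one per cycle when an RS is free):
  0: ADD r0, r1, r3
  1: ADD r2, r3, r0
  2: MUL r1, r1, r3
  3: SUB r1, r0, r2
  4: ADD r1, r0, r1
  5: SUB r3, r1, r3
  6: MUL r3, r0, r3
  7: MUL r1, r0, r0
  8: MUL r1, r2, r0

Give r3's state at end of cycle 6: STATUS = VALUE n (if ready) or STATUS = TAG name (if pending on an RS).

STATUS = TAG Add3

cycle 1: issue ADD r0<-Add1 // r0:Add1,r1:5,r2:3,r3:1
cycle 2: issue ADD r2<-Add2 // r0:Add1,r1:5,r2:Add2,r3:1
cycle 3: CDB Add1=6; issue MUL r1<-Mul1 // r0:6,r1:Mul1,r2:Add2,r3:1
cycle 4: issue SUB r1<-Add1 // r0:6,r1:Add1,r2:Add2,r3:1
cycle 5: CDB Add2=7; issue ADD r1<-Add2 // r0:6,r1:Add2,r2:7,r3:1
cycle 6: issue SUB r3<-Add3 // r0:6,r1:Add2,r2:7,r3:Add3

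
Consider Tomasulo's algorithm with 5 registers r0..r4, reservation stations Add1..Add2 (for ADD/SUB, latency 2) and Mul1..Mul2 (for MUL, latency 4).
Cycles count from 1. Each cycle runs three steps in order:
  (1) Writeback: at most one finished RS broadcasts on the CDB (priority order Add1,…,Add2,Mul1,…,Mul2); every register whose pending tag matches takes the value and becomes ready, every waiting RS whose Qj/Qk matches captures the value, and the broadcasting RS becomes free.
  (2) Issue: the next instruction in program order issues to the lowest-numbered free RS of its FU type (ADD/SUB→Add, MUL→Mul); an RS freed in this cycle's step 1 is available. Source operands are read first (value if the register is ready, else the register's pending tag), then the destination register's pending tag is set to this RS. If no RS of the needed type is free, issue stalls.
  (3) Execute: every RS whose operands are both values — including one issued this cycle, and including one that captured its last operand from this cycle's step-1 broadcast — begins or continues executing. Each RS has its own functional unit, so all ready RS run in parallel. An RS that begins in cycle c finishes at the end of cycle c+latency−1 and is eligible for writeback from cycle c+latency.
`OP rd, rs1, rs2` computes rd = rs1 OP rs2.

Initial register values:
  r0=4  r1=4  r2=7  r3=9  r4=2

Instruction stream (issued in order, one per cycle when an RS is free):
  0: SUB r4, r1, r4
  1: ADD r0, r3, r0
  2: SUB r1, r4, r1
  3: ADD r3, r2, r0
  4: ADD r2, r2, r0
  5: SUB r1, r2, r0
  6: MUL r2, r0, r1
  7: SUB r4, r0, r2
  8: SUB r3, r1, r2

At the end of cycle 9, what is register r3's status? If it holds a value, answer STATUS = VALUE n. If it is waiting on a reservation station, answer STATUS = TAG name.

cycle 1: issue SUB r4<-Add1 // r0:4,r1:4,r2:7,r3:9,r4:Add1
cycle 2: issue ADD r0<-Add2 // r0:Add2,r1:4,r2:7,r3:9,r4:Add1
cycle 3: CDB Add1=2; issue SUB r1<-Add1 // r0:Add2,r1:Add1,r2:7,r3:9,r4:2
cycle 4: CDB Add2=13; issue ADD r3<-Add2 // r0:13,r1:Add1,r2:7,r3:Add2,r4:2
cycle 5: CDB Add1=-2; issue ADD r2<-Add1 // r0:13,r1:-2,r2:Add1,r3:Add2,r4:2
cycle 6: CDB Add2=20; issue SUB r1<-Add2 // r0:13,r1:Add2,r2:Add1,r3:20,r4:2
cycle 7: CDB Add1=20; issue MUL r2<-Mul1 // r0:13,r1:Add2,r2:Mul1,r3:20,r4:2
cycle 8: issue SUB r4<-Add1 // r0:13,r1:Add2,r2:Mul1,r3:20,r4:Add1
cycle 9: CDB Add2=7; issue SUB r3<-Add2 // r0:13,r1:7,r2:Mul1,r3:Add2,r4:Add1

STATUS = TAG Add2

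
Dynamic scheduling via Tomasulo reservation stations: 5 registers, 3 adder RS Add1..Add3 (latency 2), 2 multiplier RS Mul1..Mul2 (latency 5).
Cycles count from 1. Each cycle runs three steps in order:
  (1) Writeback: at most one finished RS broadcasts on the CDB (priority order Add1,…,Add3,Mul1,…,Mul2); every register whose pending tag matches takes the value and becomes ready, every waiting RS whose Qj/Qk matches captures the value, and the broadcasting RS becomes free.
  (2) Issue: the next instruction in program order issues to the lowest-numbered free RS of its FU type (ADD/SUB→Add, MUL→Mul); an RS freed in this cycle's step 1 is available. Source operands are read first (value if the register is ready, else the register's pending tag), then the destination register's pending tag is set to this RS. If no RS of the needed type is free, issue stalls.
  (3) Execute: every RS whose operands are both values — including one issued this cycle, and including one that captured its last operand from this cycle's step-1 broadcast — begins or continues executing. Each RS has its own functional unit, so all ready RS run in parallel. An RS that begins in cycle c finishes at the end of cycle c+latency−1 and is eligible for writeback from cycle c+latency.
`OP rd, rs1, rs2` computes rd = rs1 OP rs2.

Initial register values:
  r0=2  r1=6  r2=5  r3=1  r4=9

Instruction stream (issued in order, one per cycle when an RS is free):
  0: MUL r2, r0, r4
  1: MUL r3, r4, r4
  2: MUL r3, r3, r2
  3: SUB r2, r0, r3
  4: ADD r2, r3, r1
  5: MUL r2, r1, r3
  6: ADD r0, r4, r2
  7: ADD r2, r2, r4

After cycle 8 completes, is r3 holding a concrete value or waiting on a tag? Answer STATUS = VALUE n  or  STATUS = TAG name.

STATUS = TAG Mul1

c1: issue MUL r2<-Mul1 | r0:2,r1:6,r2:Mul1,r3:1,r4:9
c2: issue MUL r3<-Mul2 | r0:2,r1:6,r2:Mul1,r3:Mul2,r4:9
c3: stall | r0:2,r1:6,r2:Mul1,r3:Mul2,r4:9
c4: stall | r0:2,r1:6,r2:Mul1,r3:Mul2,r4:9
c5: stall | r0:2,r1:6,r2:Mul1,r3:Mul2,r4:9
c6: CDB Mul1=18; issue MUL r3<-Mul1 | r0:2,r1:6,r2:18,r3:Mul1,r4:9
c7: CDB Mul2=81; issue SUB r2<-Add1 | r0:2,r1:6,r2:Add1,r3:Mul1,r4:9
c8: issue ADD r2<-Add2 | r0:2,r1:6,r2:Add2,r3:Mul1,r4:9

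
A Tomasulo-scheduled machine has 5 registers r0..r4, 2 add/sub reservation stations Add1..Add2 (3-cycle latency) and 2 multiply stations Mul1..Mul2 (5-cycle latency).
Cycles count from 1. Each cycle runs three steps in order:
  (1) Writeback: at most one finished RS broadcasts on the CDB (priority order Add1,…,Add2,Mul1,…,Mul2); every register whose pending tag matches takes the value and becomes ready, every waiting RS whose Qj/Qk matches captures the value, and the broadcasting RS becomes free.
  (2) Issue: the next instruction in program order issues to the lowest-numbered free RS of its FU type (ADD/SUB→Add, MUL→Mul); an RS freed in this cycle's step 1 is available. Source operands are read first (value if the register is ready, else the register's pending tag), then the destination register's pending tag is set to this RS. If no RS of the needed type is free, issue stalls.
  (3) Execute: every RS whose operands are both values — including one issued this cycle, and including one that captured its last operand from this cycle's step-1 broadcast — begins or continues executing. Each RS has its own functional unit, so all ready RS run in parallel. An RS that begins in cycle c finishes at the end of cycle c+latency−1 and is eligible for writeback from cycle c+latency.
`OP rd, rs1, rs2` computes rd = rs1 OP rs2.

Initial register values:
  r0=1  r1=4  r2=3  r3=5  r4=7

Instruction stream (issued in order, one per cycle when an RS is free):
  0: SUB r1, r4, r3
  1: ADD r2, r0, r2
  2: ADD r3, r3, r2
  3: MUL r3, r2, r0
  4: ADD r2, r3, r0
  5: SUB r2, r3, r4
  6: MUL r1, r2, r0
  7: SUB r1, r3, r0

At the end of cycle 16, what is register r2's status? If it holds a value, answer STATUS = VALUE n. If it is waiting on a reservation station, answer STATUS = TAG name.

STATUS = VALUE -3

cycle 1: issue SUB r1<-Add1 // r0:1,r1:Add1,r2:3,r3:5,r4:7
cycle 2: issue ADD r2<-Add2 // r0:1,r1:Add1,r2:Add2,r3:5,r4:7
cycle 3: stall // r0:1,r1:Add1,r2:Add2,r3:5,r4:7
cycle 4: CDB Add1=2; issue ADD r3<-Add1 // r0:1,r1:2,r2:Add2,r3:Add1,r4:7
cycle 5: CDB Add2=4; issue MUL r3<-Mul1 // r0:1,r1:2,r2:4,r3:Mul1,r4:7
cycle 6: issue ADD r2<-Add2 // r0:1,r1:2,r2:Add2,r3:Mul1,r4:7
cycle 7: stall // r0:1,r1:2,r2:Add2,r3:Mul1,r4:7
cycle 8: CDB Add1=9; issue SUB r2<-Add1 // r0:1,r1:2,r2:Add1,r3:Mul1,r4:7
cycle 9: issue MUL r1<-Mul2 // r0:1,r1:Mul2,r2:Add1,r3:Mul1,r4:7
cycle 10: CDB Mul1=4; stall // r0:1,r1:Mul2,r2:Add1,r3:4,r4:7
cycle 11: stall // r0:1,r1:Mul2,r2:Add1,r3:4,r4:7
cycle 12: stall // r0:1,r1:Mul2,r2:Add1,r3:4,r4:7
cycle 13: CDB Add1=-3; issue SUB r1<-Add1 // r0:1,r1:Add1,r2:-3,r3:4,r4:7
cycle 14: CDB Add2=5 // r0:1,r1:Add1,r2:-3,r3:4,r4:7
cycle 15: - // r0:1,r1:Add1,r2:-3,r3:4,r4:7
cycle 16: CDB Add1=3 // r0:1,r1:3,r2:-3,r3:4,r4:7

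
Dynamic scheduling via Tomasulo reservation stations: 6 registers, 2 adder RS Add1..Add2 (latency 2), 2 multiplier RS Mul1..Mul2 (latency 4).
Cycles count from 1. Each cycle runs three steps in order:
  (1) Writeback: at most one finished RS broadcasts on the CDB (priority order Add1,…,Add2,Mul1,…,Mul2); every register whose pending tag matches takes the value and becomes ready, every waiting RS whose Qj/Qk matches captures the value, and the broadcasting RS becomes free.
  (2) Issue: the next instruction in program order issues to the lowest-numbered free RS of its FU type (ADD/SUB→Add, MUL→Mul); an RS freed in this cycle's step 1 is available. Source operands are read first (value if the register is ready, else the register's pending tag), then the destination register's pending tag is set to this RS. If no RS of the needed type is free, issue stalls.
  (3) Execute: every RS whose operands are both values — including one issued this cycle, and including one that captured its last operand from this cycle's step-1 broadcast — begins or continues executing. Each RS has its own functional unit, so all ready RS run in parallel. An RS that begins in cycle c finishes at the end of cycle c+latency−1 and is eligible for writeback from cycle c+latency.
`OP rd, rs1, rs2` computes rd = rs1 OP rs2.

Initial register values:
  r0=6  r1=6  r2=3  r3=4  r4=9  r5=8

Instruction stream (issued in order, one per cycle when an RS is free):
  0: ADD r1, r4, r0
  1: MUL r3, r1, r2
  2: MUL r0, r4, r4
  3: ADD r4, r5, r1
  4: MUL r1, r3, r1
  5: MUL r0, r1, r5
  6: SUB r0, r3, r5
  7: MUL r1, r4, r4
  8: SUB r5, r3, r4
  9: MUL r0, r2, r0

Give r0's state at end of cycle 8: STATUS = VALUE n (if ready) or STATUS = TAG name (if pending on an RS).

  c1: issue ADD r1<-Add1  regs: r0:6,r1:Add1,r2:3,r3:4,r4:9,r5:8
  c2: issue MUL r3<-Mul1  regs: r0:6,r1:Add1,r2:3,r3:Mul1,r4:9,r5:8
  c3: CDB Add1=15; issue MUL r0<-Mul2  regs: r0:Mul2,r1:15,r2:3,r3:Mul1,r4:9,r5:8
  c4: issue ADD r4<-Add1  regs: r0:Mul2,r1:15,r2:3,r3:Mul1,r4:Add1,r5:8
  c5: stall  regs: r0:Mul2,r1:15,r2:3,r3:Mul1,r4:Add1,r5:8
  c6: CDB Add1=23; stall  regs: r0:Mul2,r1:15,r2:3,r3:Mul1,r4:23,r5:8
  c7: CDB Mul1=45; issue MUL r1<-Mul1  regs: r0:Mul2,r1:Mul1,r2:3,r3:45,r4:23,r5:8
  c8: CDB Mul2=81; issue MUL r0<-Mul2  regs: r0:Mul2,r1:Mul1,r2:3,r3:45,r4:23,r5:8

STATUS = TAG Mul2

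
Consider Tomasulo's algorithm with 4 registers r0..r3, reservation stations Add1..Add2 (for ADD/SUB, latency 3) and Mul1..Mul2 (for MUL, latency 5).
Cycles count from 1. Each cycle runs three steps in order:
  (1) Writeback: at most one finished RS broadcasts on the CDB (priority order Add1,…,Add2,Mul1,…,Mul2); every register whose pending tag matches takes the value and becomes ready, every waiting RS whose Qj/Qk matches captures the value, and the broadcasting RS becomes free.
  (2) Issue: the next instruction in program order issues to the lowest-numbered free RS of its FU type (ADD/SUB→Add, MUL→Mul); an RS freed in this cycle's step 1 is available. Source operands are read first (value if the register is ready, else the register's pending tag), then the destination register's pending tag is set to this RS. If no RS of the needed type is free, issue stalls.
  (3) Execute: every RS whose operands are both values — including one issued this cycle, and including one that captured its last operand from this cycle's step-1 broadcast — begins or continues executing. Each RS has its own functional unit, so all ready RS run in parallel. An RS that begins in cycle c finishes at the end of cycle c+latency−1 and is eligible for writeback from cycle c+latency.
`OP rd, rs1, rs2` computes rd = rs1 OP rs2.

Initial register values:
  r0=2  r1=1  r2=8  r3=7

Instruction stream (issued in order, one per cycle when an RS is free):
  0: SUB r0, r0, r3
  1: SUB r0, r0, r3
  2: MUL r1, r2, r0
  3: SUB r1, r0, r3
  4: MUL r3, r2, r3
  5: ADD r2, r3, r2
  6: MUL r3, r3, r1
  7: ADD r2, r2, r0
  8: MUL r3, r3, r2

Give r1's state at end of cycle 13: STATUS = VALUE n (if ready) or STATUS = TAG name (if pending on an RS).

cycle 1: issue SUB r0<-Add1 // r0:Add1,r1:1,r2:8,r3:7
cycle 2: issue SUB r0<-Add2 // r0:Add2,r1:1,r2:8,r3:7
cycle 3: issue MUL r1<-Mul1 // r0:Add2,r1:Mul1,r2:8,r3:7
cycle 4: CDB Add1=-5; issue SUB r1<-Add1 // r0:Add2,r1:Add1,r2:8,r3:7
cycle 5: issue MUL r3<-Mul2 // r0:Add2,r1:Add1,r2:8,r3:Mul2
cycle 6: stall // r0:Add2,r1:Add1,r2:8,r3:Mul2
cycle 7: CDB Add2=-12; issue ADD r2<-Add2 // r0:-12,r1:Add1,r2:Add2,r3:Mul2
cycle 8: stall // r0:-12,r1:Add1,r2:Add2,r3:Mul2
cycle 9: stall // r0:-12,r1:Add1,r2:Add2,r3:Mul2
cycle 10: CDB Add1=-19; stall // r0:-12,r1:-19,r2:Add2,r3:Mul2
cycle 11: CDB Mul2=56; issue MUL r3<-Mul2 // r0:-12,r1:-19,r2:Add2,r3:Mul2
cycle 12: CDB Mul1=-96; issue ADD r2<-Add1 // r0:-12,r1:-19,r2:Add1,r3:Mul2
cycle 13: issue MUL r3<-Mul1 // r0:-12,r1:-19,r2:Add1,r3:Mul1

STATUS = VALUE -19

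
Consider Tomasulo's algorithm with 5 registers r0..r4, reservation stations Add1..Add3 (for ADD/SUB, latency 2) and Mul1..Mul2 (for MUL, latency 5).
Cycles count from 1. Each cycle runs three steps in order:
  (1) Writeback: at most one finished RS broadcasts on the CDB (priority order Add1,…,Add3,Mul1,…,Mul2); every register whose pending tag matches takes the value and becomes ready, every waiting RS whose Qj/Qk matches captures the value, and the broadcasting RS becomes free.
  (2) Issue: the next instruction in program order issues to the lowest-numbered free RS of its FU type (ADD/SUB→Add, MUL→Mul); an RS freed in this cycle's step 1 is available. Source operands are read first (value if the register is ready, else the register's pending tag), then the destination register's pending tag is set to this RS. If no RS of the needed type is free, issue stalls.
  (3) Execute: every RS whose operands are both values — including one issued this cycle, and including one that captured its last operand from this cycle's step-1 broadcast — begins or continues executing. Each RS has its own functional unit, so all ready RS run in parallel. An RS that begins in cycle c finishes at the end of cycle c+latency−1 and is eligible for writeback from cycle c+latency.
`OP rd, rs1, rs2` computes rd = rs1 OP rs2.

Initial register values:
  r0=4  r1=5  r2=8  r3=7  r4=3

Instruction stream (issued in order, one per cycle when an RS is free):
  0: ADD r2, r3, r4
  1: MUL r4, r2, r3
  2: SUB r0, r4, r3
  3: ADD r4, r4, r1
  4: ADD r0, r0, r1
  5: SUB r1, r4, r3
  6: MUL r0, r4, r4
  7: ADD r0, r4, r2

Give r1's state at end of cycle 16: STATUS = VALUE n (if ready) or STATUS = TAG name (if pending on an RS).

  c1: issue ADD r2<-Add1  regs: r0:4,r1:5,r2:Add1,r3:7,r4:3
  c2: issue MUL r4<-Mul1  regs: r0:4,r1:5,r2:Add1,r3:7,r4:Mul1
  c3: CDB Add1=10; issue SUB r0<-Add1  regs: r0:Add1,r1:5,r2:10,r3:7,r4:Mul1
  c4: issue ADD r4<-Add2  regs: r0:Add1,r1:5,r2:10,r3:7,r4:Add2
  c5: issue ADD r0<-Add3  regs: r0:Add3,r1:5,r2:10,r3:7,r4:Add2
  c6: stall  regs: r0:Add3,r1:5,r2:10,r3:7,r4:Add2
  c7: stall  regs: r0:Add3,r1:5,r2:10,r3:7,r4:Add2
  c8: CDB Mul1=70; stall  regs: r0:Add3,r1:5,r2:10,r3:7,r4:Add2
  c9: stall  regs: r0:Add3,r1:5,r2:10,r3:7,r4:Add2
  c10: CDB Add1=63; issue SUB r1<-Add1  regs: r0:Add3,r1:Add1,r2:10,r3:7,r4:Add2
  c11: CDB Add2=75; issue MUL r0<-Mul1  regs: r0:Mul1,r1:Add1,r2:10,r3:7,r4:75
  c12: CDB Add3=68; issue ADD r0<-Add2  regs: r0:Add2,r1:Add1,r2:10,r3:7,r4:75
  c13: CDB Add1=68  regs: r0:Add2,r1:68,r2:10,r3:7,r4:75
  c14: CDB Add2=85  regs: r0:85,r1:68,r2:10,r3:7,r4:75
  c15: -  regs: r0:85,r1:68,r2:10,r3:7,r4:75
  c16: CDB Mul1=5625  regs: r0:85,r1:68,r2:10,r3:7,r4:75

STATUS = VALUE 68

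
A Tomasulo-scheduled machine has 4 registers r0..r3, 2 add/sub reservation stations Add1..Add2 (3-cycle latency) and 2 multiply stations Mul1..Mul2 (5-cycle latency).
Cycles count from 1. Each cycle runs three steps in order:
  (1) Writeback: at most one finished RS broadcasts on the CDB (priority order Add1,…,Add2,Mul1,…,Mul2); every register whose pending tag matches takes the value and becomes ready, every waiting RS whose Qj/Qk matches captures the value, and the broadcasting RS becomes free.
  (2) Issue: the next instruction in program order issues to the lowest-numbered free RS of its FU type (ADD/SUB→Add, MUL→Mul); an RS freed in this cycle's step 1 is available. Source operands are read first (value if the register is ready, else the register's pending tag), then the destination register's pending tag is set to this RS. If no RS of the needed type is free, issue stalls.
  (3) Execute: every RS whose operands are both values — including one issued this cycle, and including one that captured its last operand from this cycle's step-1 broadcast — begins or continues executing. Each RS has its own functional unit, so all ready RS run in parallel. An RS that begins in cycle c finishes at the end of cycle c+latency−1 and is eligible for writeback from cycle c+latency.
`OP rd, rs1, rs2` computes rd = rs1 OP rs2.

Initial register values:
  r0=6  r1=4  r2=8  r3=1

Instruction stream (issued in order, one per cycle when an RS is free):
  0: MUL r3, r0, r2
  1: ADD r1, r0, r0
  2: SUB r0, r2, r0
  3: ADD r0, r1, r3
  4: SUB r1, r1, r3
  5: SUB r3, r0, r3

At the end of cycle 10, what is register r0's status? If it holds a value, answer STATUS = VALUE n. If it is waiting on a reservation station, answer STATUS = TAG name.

c1: issue MUL r3<-Mul1 | r0:6,r1:4,r2:8,r3:Mul1
c2: issue ADD r1<-Add1 | r0:6,r1:Add1,r2:8,r3:Mul1
c3: issue SUB r0<-Add2 | r0:Add2,r1:Add1,r2:8,r3:Mul1
c4: stall | r0:Add2,r1:Add1,r2:8,r3:Mul1
c5: CDB Add1=12; issue ADD r0<-Add1 | r0:Add1,r1:12,r2:8,r3:Mul1
c6: CDB Add2=2; issue SUB r1<-Add2 | r0:Add1,r1:Add2,r2:8,r3:Mul1
c7: CDB Mul1=48; stall | r0:Add1,r1:Add2,r2:8,r3:48
c8: stall | r0:Add1,r1:Add2,r2:8,r3:48
c9: stall | r0:Add1,r1:Add2,r2:8,r3:48
c10: CDB Add1=60; issue SUB r3<-Add1 | r0:60,r1:Add2,r2:8,r3:Add1

STATUS = VALUE 60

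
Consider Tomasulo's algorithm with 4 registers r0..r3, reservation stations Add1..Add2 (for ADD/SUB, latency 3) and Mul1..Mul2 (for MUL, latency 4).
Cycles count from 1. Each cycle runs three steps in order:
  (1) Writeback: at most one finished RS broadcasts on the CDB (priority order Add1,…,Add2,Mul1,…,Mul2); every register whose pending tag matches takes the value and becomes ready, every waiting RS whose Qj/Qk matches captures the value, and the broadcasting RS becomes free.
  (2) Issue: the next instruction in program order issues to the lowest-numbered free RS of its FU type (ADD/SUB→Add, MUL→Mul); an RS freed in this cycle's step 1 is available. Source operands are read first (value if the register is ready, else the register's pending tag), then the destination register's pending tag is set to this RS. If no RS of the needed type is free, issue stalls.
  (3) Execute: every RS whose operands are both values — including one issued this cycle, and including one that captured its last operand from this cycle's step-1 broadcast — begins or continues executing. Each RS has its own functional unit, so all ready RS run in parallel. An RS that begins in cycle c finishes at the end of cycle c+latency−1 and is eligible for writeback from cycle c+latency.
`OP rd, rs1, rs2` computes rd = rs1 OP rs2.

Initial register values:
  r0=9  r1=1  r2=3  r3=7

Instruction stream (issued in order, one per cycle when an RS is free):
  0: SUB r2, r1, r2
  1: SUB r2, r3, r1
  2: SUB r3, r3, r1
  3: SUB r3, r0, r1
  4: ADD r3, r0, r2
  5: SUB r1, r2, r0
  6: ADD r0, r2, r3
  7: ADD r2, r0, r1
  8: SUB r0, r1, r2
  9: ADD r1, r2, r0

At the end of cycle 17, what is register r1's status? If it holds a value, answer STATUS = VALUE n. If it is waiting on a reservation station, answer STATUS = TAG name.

cycle 1: issue SUB r2<-Add1 // r0:9,r1:1,r2:Add1,r3:7
cycle 2: issue SUB r2<-Add2 // r0:9,r1:1,r2:Add2,r3:7
cycle 3: stall // r0:9,r1:1,r2:Add2,r3:7
cycle 4: CDB Add1=-2; issue SUB r3<-Add1 // r0:9,r1:1,r2:Add2,r3:Add1
cycle 5: CDB Add2=6; issue SUB r3<-Add2 // r0:9,r1:1,r2:6,r3:Add2
cycle 6: stall // r0:9,r1:1,r2:6,r3:Add2
cycle 7: CDB Add1=6; issue ADD r3<-Add1 // r0:9,r1:1,r2:6,r3:Add1
cycle 8: CDB Add2=8; issue SUB r1<-Add2 // r0:9,r1:Add2,r2:6,r3:Add1
cycle 9: stall // r0:9,r1:Add2,r2:6,r3:Add1
cycle 10: CDB Add1=15; issue ADD r0<-Add1 // r0:Add1,r1:Add2,r2:6,r3:15
cycle 11: CDB Add2=-3; issue ADD r2<-Add2 // r0:Add1,r1:-3,r2:Add2,r3:15
cycle 12: stall // r0:Add1,r1:-3,r2:Add2,r3:15
cycle 13: CDB Add1=21; issue SUB r0<-Add1 // r0:Add1,r1:-3,r2:Add2,r3:15
cycle 14: stall // r0:Add1,r1:-3,r2:Add2,r3:15
cycle 15: stall // r0:Add1,r1:-3,r2:Add2,r3:15
cycle 16: CDB Add2=18; issue ADD r1<-Add2 // r0:Add1,r1:Add2,r2:18,r3:15
cycle 17: - // r0:Add1,r1:Add2,r2:18,r3:15

STATUS = TAG Add2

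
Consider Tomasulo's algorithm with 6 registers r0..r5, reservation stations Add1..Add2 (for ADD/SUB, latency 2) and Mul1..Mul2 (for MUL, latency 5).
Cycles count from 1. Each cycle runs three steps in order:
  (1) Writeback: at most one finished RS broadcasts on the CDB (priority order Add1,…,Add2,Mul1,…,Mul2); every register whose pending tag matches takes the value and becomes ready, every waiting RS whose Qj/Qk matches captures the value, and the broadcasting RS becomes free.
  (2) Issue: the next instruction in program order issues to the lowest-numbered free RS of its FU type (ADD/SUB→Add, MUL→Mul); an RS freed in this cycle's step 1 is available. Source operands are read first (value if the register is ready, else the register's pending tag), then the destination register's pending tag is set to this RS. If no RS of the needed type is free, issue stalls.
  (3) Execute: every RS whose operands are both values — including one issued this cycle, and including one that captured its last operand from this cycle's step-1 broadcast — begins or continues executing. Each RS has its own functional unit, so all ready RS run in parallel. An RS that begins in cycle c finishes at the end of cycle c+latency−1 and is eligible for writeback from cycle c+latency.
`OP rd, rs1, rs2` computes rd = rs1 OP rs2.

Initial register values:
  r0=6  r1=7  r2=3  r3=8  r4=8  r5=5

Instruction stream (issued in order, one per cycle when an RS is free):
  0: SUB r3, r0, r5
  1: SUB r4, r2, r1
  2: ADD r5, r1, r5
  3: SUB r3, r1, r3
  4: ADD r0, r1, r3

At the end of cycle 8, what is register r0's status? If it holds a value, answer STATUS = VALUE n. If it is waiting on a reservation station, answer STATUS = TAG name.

cycle 1: issue SUB r3<-Add1 // r0:6,r1:7,r2:3,r3:Add1,r4:8,r5:5
cycle 2: issue SUB r4<-Add2 // r0:6,r1:7,r2:3,r3:Add1,r4:Add2,r5:5
cycle 3: CDB Add1=1; issue ADD r5<-Add1 // r0:6,r1:7,r2:3,r3:1,r4:Add2,r5:Add1
cycle 4: CDB Add2=-4; issue SUB r3<-Add2 // r0:6,r1:7,r2:3,r3:Add2,r4:-4,r5:Add1
cycle 5: CDB Add1=12; issue ADD r0<-Add1 // r0:Add1,r1:7,r2:3,r3:Add2,r4:-4,r5:12
cycle 6: CDB Add2=6 // r0:Add1,r1:7,r2:3,r3:6,r4:-4,r5:12
cycle 7: - // r0:Add1,r1:7,r2:3,r3:6,r4:-4,r5:12
cycle 8: CDB Add1=13 // r0:13,r1:7,r2:3,r3:6,r4:-4,r5:12

STATUS = VALUE 13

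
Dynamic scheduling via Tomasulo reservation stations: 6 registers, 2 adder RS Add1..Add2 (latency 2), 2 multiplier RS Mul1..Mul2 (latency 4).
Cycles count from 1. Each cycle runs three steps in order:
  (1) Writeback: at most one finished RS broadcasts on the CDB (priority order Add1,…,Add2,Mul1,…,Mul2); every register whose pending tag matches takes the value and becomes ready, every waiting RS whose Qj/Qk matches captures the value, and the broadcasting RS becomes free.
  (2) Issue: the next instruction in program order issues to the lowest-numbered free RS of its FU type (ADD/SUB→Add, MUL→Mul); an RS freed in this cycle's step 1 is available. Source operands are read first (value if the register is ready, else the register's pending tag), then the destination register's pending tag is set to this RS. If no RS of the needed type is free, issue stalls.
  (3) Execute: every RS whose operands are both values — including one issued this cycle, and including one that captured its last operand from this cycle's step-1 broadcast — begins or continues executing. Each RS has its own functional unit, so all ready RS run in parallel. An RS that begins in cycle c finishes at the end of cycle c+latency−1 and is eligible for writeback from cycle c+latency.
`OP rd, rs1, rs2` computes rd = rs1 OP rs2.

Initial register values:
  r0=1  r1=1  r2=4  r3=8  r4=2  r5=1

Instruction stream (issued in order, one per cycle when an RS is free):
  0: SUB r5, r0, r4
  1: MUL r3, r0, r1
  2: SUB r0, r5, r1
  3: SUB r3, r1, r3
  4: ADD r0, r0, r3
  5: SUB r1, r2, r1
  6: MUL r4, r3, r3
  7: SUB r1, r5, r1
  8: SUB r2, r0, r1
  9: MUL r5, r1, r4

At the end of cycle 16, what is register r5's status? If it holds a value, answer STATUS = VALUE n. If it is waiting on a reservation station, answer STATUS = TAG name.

  c1: issue SUB r5<-Add1  regs: r0:1,r1:1,r2:4,r3:8,r4:2,r5:Add1
  c2: issue MUL r3<-Mul1  regs: r0:1,r1:1,r2:4,r3:Mul1,r4:2,r5:Add1
  c3: CDB Add1=-1; issue SUB r0<-Add1  regs: r0:Add1,r1:1,r2:4,r3:Mul1,r4:2,r5:-1
  c4: issue SUB r3<-Add2  regs: r0:Add1,r1:1,r2:4,r3:Add2,r4:2,r5:-1
  c5: CDB Add1=-2; issue ADD r0<-Add1  regs: r0:Add1,r1:1,r2:4,r3:Add2,r4:2,r5:-1
  c6: CDB Mul1=1; stall  regs: r0:Add1,r1:1,r2:4,r3:Add2,r4:2,r5:-1
  c7: stall  regs: r0:Add1,r1:1,r2:4,r3:Add2,r4:2,r5:-1
  c8: CDB Add2=0; issue SUB r1<-Add2  regs: r0:Add1,r1:Add2,r2:4,r3:0,r4:2,r5:-1
  c9: issue MUL r4<-Mul1  regs: r0:Add1,r1:Add2,r2:4,r3:0,r4:Mul1,r5:-1
  c10: CDB Add1=-2; issue SUB r1<-Add1  regs: r0:-2,r1:Add1,r2:4,r3:0,r4:Mul1,r5:-1
  c11: CDB Add2=3; issue SUB r2<-Add2  regs: r0:-2,r1:Add1,r2:Add2,r3:0,r4:Mul1,r5:-1
  c12: issue MUL r5<-Mul2  regs: r0:-2,r1:Add1,r2:Add2,r3:0,r4:Mul1,r5:Mul2
  c13: CDB Add1=-4  regs: r0:-2,r1:-4,r2:Add2,r3:0,r4:Mul1,r5:Mul2
  c14: CDB Mul1=0  regs: r0:-2,r1:-4,r2:Add2,r3:0,r4:0,r5:Mul2
  c15: CDB Add2=2  regs: r0:-2,r1:-4,r2:2,r3:0,r4:0,r5:Mul2
  c16: -  regs: r0:-2,r1:-4,r2:2,r3:0,r4:0,r5:Mul2

STATUS = TAG Mul2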